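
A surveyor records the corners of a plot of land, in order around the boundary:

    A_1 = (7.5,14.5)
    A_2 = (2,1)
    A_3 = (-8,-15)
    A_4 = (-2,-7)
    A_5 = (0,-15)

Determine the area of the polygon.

Apply the surveyor's formula: 2A = Σ (x_i·y_{i+1} − x_{i+1}·y_i), indices taken mod 5.
Σ = (-21.5) + (-22) + (26) + (30) + (112.5) = 125
Area = |Σ|/2 = 62.5.

62.5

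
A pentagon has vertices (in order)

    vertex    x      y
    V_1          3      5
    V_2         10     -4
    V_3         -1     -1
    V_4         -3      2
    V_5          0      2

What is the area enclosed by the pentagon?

V_1→V_2: (3)(-4) − (10)(5) = -62
V_2→V_3: (10)(-1) − (-1)(-4) = -14
V_3→V_4: (-1)(2) − (-3)(-1) = -5
V_4→V_5: (-3)(2) − (0)(2) = -6
V_5→V_1: (0)(5) − (3)(2) = -6
Σ = -93
Area = |Σ|/2 = 46.5.

46.5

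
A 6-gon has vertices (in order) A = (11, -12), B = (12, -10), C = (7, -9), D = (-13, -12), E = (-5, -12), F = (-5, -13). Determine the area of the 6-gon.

49.5

Σ = (34) + (-38) + (-201) + (96) + (5) + (203) = 99
Area = |Σ|/2 = 49.5.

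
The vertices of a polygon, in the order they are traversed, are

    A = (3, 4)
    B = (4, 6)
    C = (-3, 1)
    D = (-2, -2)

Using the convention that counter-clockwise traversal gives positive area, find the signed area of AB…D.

Apply the shoelace formula: 2A = Σ (x_i·y_{i+1} − x_{i+1}·y_i), indices taken mod 4.
Cross-terms: 2, 22, 8, -2  ⇒  Σ = 30
Signed area = Σ/2 = 15 (positive ⇒ counter-clockwise traversal).

15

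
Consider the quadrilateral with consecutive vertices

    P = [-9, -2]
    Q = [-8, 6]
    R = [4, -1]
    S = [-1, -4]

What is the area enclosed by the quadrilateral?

Σ = (-70) + (-16) + (-17) + (-34) = -137
Area = |Σ|/2 = 68.5.

68.5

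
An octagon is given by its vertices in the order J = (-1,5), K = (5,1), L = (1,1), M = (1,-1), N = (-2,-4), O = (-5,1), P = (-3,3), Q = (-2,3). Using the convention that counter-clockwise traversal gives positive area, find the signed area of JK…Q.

-37

Apply the shoelace (surveyor's) formula: 2A = Σ (x_i·y_{i+1} − x_{i+1}·y_i), indices taken mod 8.
Σ = (-26) + (4) + (-2) + (-6) + (-22) + (-12) + (-3) + (-7) = -74
Signed area = Σ/2 = -37 (negative ⇒ clockwise traversal).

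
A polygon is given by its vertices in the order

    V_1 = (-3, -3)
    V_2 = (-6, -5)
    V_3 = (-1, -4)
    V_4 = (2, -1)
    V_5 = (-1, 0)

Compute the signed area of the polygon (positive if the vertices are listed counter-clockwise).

Apply the shoelace (surveyor's) formula: 2A = Σ (x_i·y_{i+1} − x_{i+1}·y_i), indices taken mod 5.
V_1→V_2: (-3)(-5) − (-6)(-3) = -3
V_2→V_3: (-6)(-4) − (-1)(-5) = 19
V_3→V_4: (-1)(-1) − (2)(-4) = 9
V_4→V_5: (2)(0) − (-1)(-1) = -1
V_5→V_1: (-1)(-3) − (-3)(0) = 3
Σ = 27
Signed area = Σ/2 = 13.5 (positive ⇒ counter-clockwise traversal).

13.5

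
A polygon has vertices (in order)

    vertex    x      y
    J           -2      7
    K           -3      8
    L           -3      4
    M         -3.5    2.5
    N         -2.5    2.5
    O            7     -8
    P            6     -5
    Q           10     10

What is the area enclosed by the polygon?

Σ = (5) + (12) + (6.5) + (-2.5) + (2.5) + (13) + (110) + (90) = 236.5
Area = |Σ|/2 = 118.25.

118.25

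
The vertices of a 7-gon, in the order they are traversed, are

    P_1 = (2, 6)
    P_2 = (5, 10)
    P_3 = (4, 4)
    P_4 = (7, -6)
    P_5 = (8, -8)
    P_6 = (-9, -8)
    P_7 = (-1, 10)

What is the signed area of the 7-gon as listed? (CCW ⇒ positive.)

-175

Σ = (-10) + (-20) + (-52) + (-8) + (-136) + (-98) + (-26) = -350
Signed area = Σ/2 = -175 (negative ⇒ clockwise traversal).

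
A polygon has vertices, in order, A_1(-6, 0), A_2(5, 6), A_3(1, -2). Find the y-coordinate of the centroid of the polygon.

4/3

Apply the surveyor's formula. First the cross-terms c_i = x_i·y_{i+1} − x_{i+1}·y_i:
  -36, -16, -12  ⇒  2A = -64, A = -32.
Then Σ (y_i + y_{i+1})·c_i = -256, so ȳ = -256 / (6·(-32)) = 4/3.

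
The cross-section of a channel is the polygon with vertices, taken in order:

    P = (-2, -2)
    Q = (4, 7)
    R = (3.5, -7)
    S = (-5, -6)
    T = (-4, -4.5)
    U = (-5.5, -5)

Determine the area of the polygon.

Σ = (-6) + (-52.5) + (-56) + (-1.5) + (-4.75) + (1) = -119.75
Area = |Σ|/2 = 59.875.

59.875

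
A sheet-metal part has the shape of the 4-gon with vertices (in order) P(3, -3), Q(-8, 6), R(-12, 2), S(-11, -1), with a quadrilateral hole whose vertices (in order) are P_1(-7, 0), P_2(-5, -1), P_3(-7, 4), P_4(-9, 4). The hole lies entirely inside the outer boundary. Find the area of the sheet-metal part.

52

Outer boundary:
Apply Gauss's area formula: 2A = Σ (x_i·y_{i+1} − x_{i+1}·y_i), indices taken mod 4.
Σ = (-6) + (56) + (34) + (36) = 120
Area = |Σ|/2 = 60.
Hole:
Apply the surveyor's formula: 2A = Σ (x_i·y_{i+1} − x_{i+1}·y_i), indices taken mod 4.
Σ = (7) + (-27) + (8) + (28) = 16
Area = |Σ|/2 = 8.
Net area = 60 − 8 = 52.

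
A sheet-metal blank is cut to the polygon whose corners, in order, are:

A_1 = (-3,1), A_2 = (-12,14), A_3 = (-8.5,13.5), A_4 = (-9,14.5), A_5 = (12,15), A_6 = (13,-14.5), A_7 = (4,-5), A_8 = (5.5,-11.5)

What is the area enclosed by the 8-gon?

403.625

Apply the shoelace (surveyor's) formula: 2A = Σ (x_i·y_{i+1} − x_{i+1}·y_i), indices taken mod 8.
Σ = (-30) + (-43) + (-1.75) + (-309) + (-369) + (-7) + (-18.5) + (-29) = -807.25
Area = |Σ|/2 = 403.625.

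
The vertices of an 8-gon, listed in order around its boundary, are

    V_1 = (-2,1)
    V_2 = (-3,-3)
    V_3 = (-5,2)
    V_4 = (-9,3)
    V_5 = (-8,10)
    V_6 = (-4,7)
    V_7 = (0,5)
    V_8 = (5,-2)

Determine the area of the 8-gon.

Apply the surveyor's formula: 2A = Σ (x_i·y_{i+1} − x_{i+1}·y_i), indices taken mod 8.
Cross-terms: 9, -21, 3, -66, -16, -20, -25, 1  ⇒  Σ = -135
Area = |Σ|/2 = 67.5.

67.5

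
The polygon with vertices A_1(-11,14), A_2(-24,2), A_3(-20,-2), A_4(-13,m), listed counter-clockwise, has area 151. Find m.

-12

Write out the shoelace sum; only the two edges meeting at A_4 involve m:
2·Area = [((-20)·m − (-13)·(-2)) + ((-13)·14 − (-11)·m)] + 402
       = -9·m + 194 = 302
⇒ m = -12.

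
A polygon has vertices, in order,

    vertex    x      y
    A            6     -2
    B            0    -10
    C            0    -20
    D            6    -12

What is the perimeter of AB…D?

|AB| = √((-6)² + (-8)²) = √100 = 10
|BC| = √((0)² + (-10)²) = √100 = 10
|CD| = √((6)² + (8)²) = √100 = 10
|DA| = √((0)² + (10)²) = √100 = 10
Perimeter = 10 + 10 + 10 + 10 = 40.

40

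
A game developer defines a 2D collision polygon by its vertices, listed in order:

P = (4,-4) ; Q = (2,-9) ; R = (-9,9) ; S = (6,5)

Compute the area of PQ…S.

Cross-terms: -28, -63, -99, -44  ⇒  Σ = -234
Area = |Σ|/2 = 117.

117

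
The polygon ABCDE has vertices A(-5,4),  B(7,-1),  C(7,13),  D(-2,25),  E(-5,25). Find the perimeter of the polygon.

|AB| = √((12)² + (-5)²) = √169 = 13
|BC| = √((0)² + (14)²) = √196 = 14
|CD| = √((-9)² + (12)²) = √225 = 15
|DE| = √((-3)² + (0)²) = √9 = 3
|EA| = √((0)² + (-21)²) = √441 = 21
Perimeter = 13 + 14 + 15 + 3 + 21 = 66.

66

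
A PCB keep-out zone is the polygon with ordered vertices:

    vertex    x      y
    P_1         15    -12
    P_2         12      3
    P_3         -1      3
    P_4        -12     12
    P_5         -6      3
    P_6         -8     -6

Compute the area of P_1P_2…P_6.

267

Apply the shoelace (surveyor's) formula: 2A = Σ (x_i·y_{i+1} − x_{i+1}·y_i), indices taken mod 6.
Σ = (189) + (39) + (24) + (36) + (60) + (186) = 534
Area = |Σ|/2 = 267.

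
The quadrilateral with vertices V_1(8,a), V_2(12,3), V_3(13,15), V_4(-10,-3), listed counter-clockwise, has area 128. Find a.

The doubled signed area Σ (x_i y_{i+1} − x_{i+1} y_i) is linear in a.
With a=0 it equals 300; the coefficient of a is -22 (from the two edges through V_1).
So -22·a + 300 = 2·128 = 256 ⇒ a = 2.

2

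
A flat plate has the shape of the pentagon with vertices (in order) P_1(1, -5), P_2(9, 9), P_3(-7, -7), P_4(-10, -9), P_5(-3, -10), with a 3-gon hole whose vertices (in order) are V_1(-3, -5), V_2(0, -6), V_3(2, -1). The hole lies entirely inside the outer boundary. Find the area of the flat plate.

Outer boundary:
P_1→P_2: (1)(9) − (9)(-5) = 54
P_2→P_3: (9)(-7) − (-7)(9) = 0
P_3→P_4: (-7)(-9) − (-10)(-7) = -7
P_4→P_5: (-10)(-10) − (-3)(-9) = 73
P_5→P_1: (-3)(-5) − (1)(-10) = 25
Σ = 145
Area = |Σ|/2 = 72.5.
Hole:
Σ = (18) + (12) + (-13) = 17
Area = |Σ|/2 = 8.5.
Net area = 72.5 − 8.5 = 64.

64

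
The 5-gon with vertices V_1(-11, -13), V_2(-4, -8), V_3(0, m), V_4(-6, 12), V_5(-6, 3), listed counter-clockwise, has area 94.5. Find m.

-6

Write out the shoelace sum; only the two edges meeting at V_3 involve m:
2·Area = [((-4)·m − 0·(-8)) + (0·12 − (-6)·m)] + 201
       = 2·m + 201 = 189
⇒ m = -6.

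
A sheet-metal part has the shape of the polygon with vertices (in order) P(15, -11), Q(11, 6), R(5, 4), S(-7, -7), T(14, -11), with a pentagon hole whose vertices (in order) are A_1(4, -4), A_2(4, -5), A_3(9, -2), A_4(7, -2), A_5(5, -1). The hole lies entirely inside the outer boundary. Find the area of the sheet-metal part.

Outer boundary:
P→Q: (15)(6) − (11)(-11) = 211
Q→R: (11)(4) − (5)(6) = 14
R→S: (5)(-7) − (-7)(4) = -7
S→T: (-7)(-11) − (14)(-7) = 175
T→P: (14)(-11) − (15)(-11) = 11
Σ = 404
Area = |Σ|/2 = 202.
Hole:
A_1→A_2: (4)(-5) − (4)(-4) = -4
A_2→A_3: (4)(-2) − (9)(-5) = 37
A_3→A_4: (9)(-2) − (7)(-2) = -4
A_4→A_5: (7)(-1) − (5)(-2) = 3
A_5→A_1: (5)(-4) − (4)(-1) = -16
Σ = 16
Area = |Σ|/2 = 8.
Net area = 202 − 8 = 194.

194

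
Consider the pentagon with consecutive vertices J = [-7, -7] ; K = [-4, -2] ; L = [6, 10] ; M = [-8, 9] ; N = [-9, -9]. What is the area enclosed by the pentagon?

122.5

Apply Gauss's area formula: 2A = Σ (x_i·y_{i+1} − x_{i+1}·y_i), indices taken mod 5.
Σ = (-14) + (-28) + (134) + (153) + (0) = 245
Area = |Σ|/2 = 122.5.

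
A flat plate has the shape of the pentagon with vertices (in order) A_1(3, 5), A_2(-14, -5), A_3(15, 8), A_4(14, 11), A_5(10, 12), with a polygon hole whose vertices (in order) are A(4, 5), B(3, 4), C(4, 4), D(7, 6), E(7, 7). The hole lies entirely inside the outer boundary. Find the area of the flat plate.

68

Outer boundary:
A_1→A_2: (3)(-5) − (-14)(5) = 55
A_2→A_3: (-14)(8) − (15)(-5) = -37
A_3→A_4: (15)(11) − (14)(8) = 53
A_4→A_5: (14)(12) − (10)(11) = 58
A_5→A_1: (10)(5) − (3)(12) = 14
Σ = 143
Area = |Σ|/2 = 71.5.
Hole:
Σ = (1) + (-4) + (-4) + (7) + (7) = 7
Area = |Σ|/2 = 3.5.
Net area = 71.5 − 3.5 = 68.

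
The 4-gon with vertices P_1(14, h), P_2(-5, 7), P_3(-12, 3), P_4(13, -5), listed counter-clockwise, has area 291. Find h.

The doubled signed area Σ (x_i y_{i+1} − x_{i+1} y_i) is linear in h.
With h=0 it equals 258; the coefficient of h is 18 (from the two edges through P_1).
So 18·h + 258 = 2·291 = 582 ⇒ h = 18.

18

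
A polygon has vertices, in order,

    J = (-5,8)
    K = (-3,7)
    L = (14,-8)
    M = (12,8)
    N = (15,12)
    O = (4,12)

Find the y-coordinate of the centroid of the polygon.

Apply Gauss's area formula. First the cross-terms c_i = x_i·y_{i+1} − x_{i+1}·y_i:
  -11, -74, 208, 24, 132, 92  ⇒  2A = 371, A = 185.5.
Then Σ (y_i + y_{i+1})·c_i = 5397, so ȳ = 5397 / (6·185.5) = 257/53.

257/53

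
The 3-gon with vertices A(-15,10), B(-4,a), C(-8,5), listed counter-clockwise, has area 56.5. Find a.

Write out the shoelace sum; only the two edges meeting at B involve a:
2·Area = [((-15)·a − (-4)·10) + ((-4)·5 − (-8)·a)] + -5
       = -7·a + 15 = 113
⇒ a = -14.

-14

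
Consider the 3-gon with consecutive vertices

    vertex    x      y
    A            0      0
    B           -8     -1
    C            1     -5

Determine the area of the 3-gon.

20.5

Apply the shoelace formula: 2A = Σ (x_i·y_{i+1} − x_{i+1}·y_i), indices taken mod 3.
A→B: (0)(-1) − (-8)(0) = 0
B→C: (-8)(-5) − (1)(-1) = 41
C→A: (1)(0) − (0)(-5) = 0
Σ = 41
Area = |Σ|/2 = 20.5.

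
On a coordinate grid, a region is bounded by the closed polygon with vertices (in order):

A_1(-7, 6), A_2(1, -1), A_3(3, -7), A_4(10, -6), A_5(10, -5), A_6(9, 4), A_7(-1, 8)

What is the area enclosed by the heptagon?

135

A_1→A_2: (-7)(-1) − (1)(6) = 1
A_2→A_3: (1)(-7) − (3)(-1) = -4
A_3→A_4: (3)(-6) − (10)(-7) = 52
A_4→A_5: (10)(-5) − (10)(-6) = 10
A_5→A_6: (10)(4) − (9)(-5) = 85
A_6→A_7: (9)(8) − (-1)(4) = 76
A_7→A_1: (-1)(6) − (-7)(8) = 50
Σ = 270
Area = |Σ|/2 = 135.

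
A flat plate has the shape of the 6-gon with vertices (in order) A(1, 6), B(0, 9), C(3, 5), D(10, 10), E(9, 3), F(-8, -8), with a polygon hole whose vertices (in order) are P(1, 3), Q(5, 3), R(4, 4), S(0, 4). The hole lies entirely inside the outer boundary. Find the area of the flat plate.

89

Outer boundary:
Σ = (9) + (-27) + (-20) + (-60) + (-48) + (-40) = -186
Area = |Σ|/2 = 93.
Hole:
Cross-terms: -12, 8, 16, -4  ⇒  Σ = 8
Area = |Σ|/2 = 4.
Net area = 93 − 4 = 89.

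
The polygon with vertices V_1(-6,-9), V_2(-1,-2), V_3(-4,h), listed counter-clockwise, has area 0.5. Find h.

-6

Write out the shoelace sum; only the two edges meeting at V_3 involve h:
2·Area = [((-1)·h − (-4)·(-2)) + ((-4)·(-9) − (-6)·h)] + 3
       = 5·h + 31 = 1
⇒ h = -6.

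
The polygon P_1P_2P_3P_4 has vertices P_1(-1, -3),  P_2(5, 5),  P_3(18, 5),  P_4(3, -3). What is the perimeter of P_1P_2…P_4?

|P_1P_2| = √((6)² + (8)²) = √100 = 10
|P_2P_3| = √((13)² + (0)²) = √169 = 13
|P_3P_4| = √((-15)² + (-8)²) = √289 = 17
|P_4P_1| = √((-4)² + (0)²) = √16 = 4
Perimeter = 10 + 13 + 17 + 4 = 44.

44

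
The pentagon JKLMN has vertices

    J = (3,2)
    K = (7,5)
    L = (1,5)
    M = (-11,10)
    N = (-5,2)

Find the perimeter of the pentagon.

|JK| = √((4)² + (3)²) = √25 = 5
|KL| = √((-6)² + (0)²) = √36 = 6
|LM| = √((-12)² + (5)²) = √169 = 13
|MN| = √((6)² + (-8)²) = √100 = 10
|NJ| = √((8)² + (0)²) = √64 = 8
Perimeter = 5 + 6 + 13 + 10 + 8 = 42.

42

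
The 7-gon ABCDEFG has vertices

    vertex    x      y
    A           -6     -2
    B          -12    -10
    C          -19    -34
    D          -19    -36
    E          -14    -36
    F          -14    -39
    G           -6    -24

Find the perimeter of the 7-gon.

84

|AB| = √((-6)² + (-8)²) = √100 = 10
|BC| = √((-7)² + (-24)²) = √625 = 25
|CD| = √((0)² + (-2)²) = √4 = 2
|DE| = √((5)² + (0)²) = √25 = 5
|EF| = √((0)² + (-3)²) = √9 = 3
|FG| = √((8)² + (15)²) = √289 = 17
|GA| = √((0)² + (22)²) = √484 = 22
Perimeter = 10 + 25 + 2 + 5 + 3 + 17 + 22 = 84.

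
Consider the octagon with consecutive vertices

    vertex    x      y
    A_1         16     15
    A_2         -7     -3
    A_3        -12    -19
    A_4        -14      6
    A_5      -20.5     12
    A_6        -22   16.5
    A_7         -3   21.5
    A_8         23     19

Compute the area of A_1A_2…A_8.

618.625

Σ = (57) + (97) + (-338) + (-45) + (-74.25) + (-423.5) + (-551.5) + (41) = -1237.25
Area = |Σ|/2 = 618.625.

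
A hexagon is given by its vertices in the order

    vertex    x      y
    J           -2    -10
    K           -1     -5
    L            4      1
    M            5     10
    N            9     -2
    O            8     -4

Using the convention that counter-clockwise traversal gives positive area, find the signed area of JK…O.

Apply the shoelace (surveyor's) formula: 2A = Σ (x_i·y_{i+1} − x_{i+1}·y_i), indices taken mod 6.
J→K: (-2)(-5) − (-1)(-10) = 0
K→L: (-1)(1) − (4)(-5) = 19
L→M: (4)(10) − (5)(1) = 35
M→N: (5)(-2) − (9)(10) = -100
N→O: (9)(-4) − (8)(-2) = -20
O→J: (8)(-10) − (-2)(-4) = -88
Σ = -154
Signed area = Σ/2 = -77 (negative ⇒ clockwise traversal).

-77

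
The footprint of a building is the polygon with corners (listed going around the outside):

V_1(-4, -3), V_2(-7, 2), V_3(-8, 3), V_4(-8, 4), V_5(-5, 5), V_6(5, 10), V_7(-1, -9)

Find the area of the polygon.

102.5

Apply the surveyor's formula: 2A = Σ (x_i·y_{i+1} − x_{i+1}·y_i), indices taken mod 7.
Σ = (-29) + (-5) + (-8) + (-20) + (-75) + (-35) + (-33) = -205
Area = |Σ|/2 = 102.5.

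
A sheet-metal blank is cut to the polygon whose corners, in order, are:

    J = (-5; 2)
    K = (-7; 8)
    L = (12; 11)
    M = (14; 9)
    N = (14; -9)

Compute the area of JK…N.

J→K: (-5)(8) − (-7)(2) = -26
K→L: (-7)(11) − (12)(8) = -173
L→M: (12)(9) − (14)(11) = -46
M→N: (14)(-9) − (14)(9) = -252
N→J: (14)(2) − (-5)(-9) = -17
Σ = -514
Area = |Σ|/2 = 257.

257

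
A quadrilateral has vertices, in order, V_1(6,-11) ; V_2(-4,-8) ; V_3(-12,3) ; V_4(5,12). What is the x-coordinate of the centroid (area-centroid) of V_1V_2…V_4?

Apply the surveyor's formula. First the cross-terms c_i = x_i·y_{i+1} − x_{i+1}·y_i:
  -92, -108, -159, -127  ⇒  2A = -486, A = -243.
Then Σ (x_i + x_{i+1})·c_i = 1260, so x̄ = 1260 / (6·(-243)) = -70/81.

-70/81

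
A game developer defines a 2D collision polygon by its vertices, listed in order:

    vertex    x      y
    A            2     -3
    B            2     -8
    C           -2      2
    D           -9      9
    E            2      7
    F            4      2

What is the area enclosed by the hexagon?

Apply the shoelace formula: 2A = Σ (x_i·y_{i+1} − x_{i+1}·y_i), indices taken mod 6.
Σ = (-10) + (-12) + (0) + (-81) + (-24) + (-16) = -143
Area = |Σ|/2 = 71.5.

71.5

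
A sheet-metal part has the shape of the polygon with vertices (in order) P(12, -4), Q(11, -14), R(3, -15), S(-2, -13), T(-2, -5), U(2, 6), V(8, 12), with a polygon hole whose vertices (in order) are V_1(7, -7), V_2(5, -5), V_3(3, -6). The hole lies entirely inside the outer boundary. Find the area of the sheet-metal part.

264

Outer boundary:
Apply the shoelace formula: 2A = Σ (x_i·y_{i+1} − x_{i+1}·y_i), indices taken mod 7.
Σ = (-124) + (-123) + (-69) + (-16) + (-2) + (-24) + (-176) = -534
Area = |Σ|/2 = 267.
Hole:
Apply the surveyor's formula: 2A = Σ (x_i·y_{i+1} − x_{i+1}·y_i), indices taken mod 3.
Σ = (0) + (-15) + (21) = 6
Area = |Σ|/2 = 3.
Net area = 267 − 3 = 264.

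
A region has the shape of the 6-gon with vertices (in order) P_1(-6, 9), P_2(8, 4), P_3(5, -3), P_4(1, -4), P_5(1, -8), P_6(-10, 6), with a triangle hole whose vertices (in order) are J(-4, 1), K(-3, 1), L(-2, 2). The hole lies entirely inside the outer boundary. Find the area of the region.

144

Outer boundary:
P_1→P_2: (-6)(4) − (8)(9) = -96
P_2→P_3: (8)(-3) − (5)(4) = -44
P_3→P_4: (5)(-4) − (1)(-3) = -17
P_4→P_5: (1)(-8) − (1)(-4) = -4
P_5→P_6: (1)(6) − (-10)(-8) = -74
P_6→P_1: (-10)(9) − (-6)(6) = -54
Σ = -289
Area = |Σ|/2 = 144.5.
Hole:
Apply the shoelace (surveyor's) formula: 2A = Σ (x_i·y_{i+1} − x_{i+1}·y_i), indices taken mod 3.
Cross-terms: -1, -4, 6  ⇒  Σ = 1
Area = |Σ|/2 = 0.5.
Net area = 144.5 − 0.5 = 144.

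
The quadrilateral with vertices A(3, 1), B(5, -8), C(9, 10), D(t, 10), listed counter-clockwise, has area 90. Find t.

Write out the shoelace sum; only the two edges meeting at D involve t:
2·Area = [(9·10 − t·10) + (t·1 − 3·10)] + 93
       = -9·t + 153 = 180
⇒ t = -3.

-3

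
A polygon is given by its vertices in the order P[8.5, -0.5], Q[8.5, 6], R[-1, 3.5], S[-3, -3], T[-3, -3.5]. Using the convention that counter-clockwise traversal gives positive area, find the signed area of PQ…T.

68.625

Apply Gauss's area formula: 2A = Σ (x_i·y_{i+1} − x_{i+1}·y_i), indices taken mod 5.
P→Q: (8.5)(6) − (8.5)(-0.5) = 55.25
Q→R: (8.5)(3.5) − (-1)(6) = 35.75
R→S: (-1)(-3) − (-3)(3.5) = 13.5
S→T: (-3)(-3.5) − (-3)(-3) = 1.5
T→P: (-3)(-0.5) − (8.5)(-3.5) = 31.25
Σ = 137.25
Signed area = Σ/2 = 68.625 (positive ⇒ counter-clockwise traversal).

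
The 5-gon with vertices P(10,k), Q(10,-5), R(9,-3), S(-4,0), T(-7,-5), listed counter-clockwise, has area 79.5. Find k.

The doubled signed area Σ (x_i y_{i+1} − x_{i+1} y_i) is linear in k.
With k=0 it equals 23; the coefficient of k is -17 (from the two edges through P).
So -17·k + 23 = 2·79.5 = 159 ⇒ k = -8.

-8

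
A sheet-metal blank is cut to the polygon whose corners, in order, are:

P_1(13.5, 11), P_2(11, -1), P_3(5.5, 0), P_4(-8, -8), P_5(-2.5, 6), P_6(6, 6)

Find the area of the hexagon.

Apply Gauss's area formula: 2A = Σ (x_i·y_{i+1} − x_{i+1}·y_i), indices taken mod 6.
Σ = (-134.5) + (5.5) + (-44) + (-68) + (-51) + (-15) = -307
Area = |Σ|/2 = 153.5.

153.5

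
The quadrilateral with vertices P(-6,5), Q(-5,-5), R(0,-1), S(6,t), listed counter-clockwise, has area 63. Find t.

The doubled signed area Σ (x_i y_{i+1} − x_{i+1} y_i) is linear in t.
With t=0 it equals 96; the coefficient of t is 6 (from the two edges through S).
So 6·t + 96 = 2·63 = 126 ⇒ t = 5.

5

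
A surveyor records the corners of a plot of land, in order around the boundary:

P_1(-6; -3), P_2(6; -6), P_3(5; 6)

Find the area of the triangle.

70.5

Σ = (54) + (66) + (21) = 141
Area = |Σ|/2 = 70.5.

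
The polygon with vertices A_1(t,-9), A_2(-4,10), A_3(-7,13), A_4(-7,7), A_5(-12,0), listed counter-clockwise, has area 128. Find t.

4

Write out the shoelace sum; only the two edges meeting at A_1 involve t:
2·Area = [((-12)·(-9) − t·0) + (t·10 − (-4)·(-9))] + 144
       = 10·t + 216 = 256
⇒ t = 4.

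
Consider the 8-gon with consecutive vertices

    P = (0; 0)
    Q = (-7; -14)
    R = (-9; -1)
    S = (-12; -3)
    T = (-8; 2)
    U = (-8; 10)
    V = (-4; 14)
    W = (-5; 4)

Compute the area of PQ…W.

117

Apply the surveyor's formula: 2A = Σ (x_i·y_{i+1} − x_{i+1}·y_i), indices taken mod 8.
Σ = (0) + (-119) + (15) + (-48) + (-64) + (-72) + (54) + (0) = -234
Area = |Σ|/2 = 117.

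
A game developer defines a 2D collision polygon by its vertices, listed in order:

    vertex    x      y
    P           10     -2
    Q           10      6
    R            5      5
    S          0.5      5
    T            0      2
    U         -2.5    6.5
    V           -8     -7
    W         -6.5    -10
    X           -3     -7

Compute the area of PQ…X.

162

Σ = (80) + (20) + (22.5) + (1) + (5) + (69.5) + (34.5) + (15.5) + (76) = 324
Area = |Σ|/2 = 162.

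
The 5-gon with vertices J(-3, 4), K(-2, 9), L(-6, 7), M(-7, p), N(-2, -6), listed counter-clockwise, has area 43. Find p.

0

The doubled signed area Σ (x_i y_{i+1} − x_{i+1} y_i) is linear in p.
With p=0 it equals 86; the coefficient of p is -4 (from the two edges through M).
So -4·p + 86 = 2·43 = 86 ⇒ p = 0.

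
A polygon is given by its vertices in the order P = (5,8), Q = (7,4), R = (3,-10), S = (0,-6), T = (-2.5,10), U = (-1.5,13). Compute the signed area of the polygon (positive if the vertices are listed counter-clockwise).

Apply the surveyor's formula: 2A = Σ (x_i·y_{i+1} − x_{i+1}·y_i), indices taken mod 6.
Cross-terms: -36, -82, -18, -15, -17.5, -77  ⇒  Σ = -245.5
Signed area = Σ/2 = -122.75 (negative ⇒ clockwise traversal).

-122.75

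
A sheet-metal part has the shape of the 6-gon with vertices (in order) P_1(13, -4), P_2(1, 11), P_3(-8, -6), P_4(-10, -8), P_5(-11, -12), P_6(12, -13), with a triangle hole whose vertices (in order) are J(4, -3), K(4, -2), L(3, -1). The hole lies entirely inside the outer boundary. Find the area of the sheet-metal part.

336

Outer boundary:
Apply the surveyor's formula: 2A = Σ (x_i·y_{i+1} − x_{i+1}·y_i), indices taken mod 6.
Σ = (147) + (82) + (4) + (32) + (287) + (121) = 673
Area = |Σ|/2 = 336.5.
Hole:
Apply the shoelace (surveyor's) formula: 2A = Σ (x_i·y_{i+1} − x_{i+1}·y_i), indices taken mod 3.
Σ = (4) + (2) + (-5) = 1
Area = |Σ|/2 = 0.5.
Net area = 336.5 − 0.5 = 336.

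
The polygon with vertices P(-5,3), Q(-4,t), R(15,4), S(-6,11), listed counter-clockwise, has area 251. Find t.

-14

Write out the shoelace sum; only the two edges meeting at Q involve t:
2·Area = [((-5)·t − (-4)·3) + ((-4)·4 − 15·t)] + 226
       = -20·t + 222 = 502
⇒ t = -14.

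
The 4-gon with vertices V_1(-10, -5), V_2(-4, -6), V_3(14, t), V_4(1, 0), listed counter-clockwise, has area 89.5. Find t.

-12

The doubled signed area Σ (x_i y_{i+1} − x_{i+1} y_i) is linear in t.
With t=0 it equals 119; the coefficient of t is -5 (from the two edges through V_3).
So -5·t + 119 = 2·89.5 = 179 ⇒ t = -12.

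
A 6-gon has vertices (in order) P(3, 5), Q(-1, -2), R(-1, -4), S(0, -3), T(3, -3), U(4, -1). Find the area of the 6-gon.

22.5

Apply Gauss's area formula: 2A = Σ (x_i·y_{i+1} − x_{i+1}·y_i), indices taken mod 6.
Cross-terms: -1, 2, 3, 9, 9, 23  ⇒  Σ = 45
Area = |Σ|/2 = 22.5.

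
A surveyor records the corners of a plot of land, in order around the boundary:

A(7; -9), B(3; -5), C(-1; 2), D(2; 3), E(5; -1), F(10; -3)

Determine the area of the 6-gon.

Apply the surveyor's formula: 2A = Σ (x_i·y_{i+1} − x_{i+1}·y_i), indices taken mod 6.
Cross-terms: -8, 1, -7, -17, -5, -69  ⇒  Σ = -105
Area = |Σ|/2 = 52.5.

52.5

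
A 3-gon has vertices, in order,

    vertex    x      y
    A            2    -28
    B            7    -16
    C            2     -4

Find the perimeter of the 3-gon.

|AB| = √((5)² + (12)²) = √169 = 13
|BC| = √((-5)² + (12)²) = √169 = 13
|CA| = √((0)² + (-24)²) = √576 = 24
Perimeter = 13 + 13 + 24 = 50.

50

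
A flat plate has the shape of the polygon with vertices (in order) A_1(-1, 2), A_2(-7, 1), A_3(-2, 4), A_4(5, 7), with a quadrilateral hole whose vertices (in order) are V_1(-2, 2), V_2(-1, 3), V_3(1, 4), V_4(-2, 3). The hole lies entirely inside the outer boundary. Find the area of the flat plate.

14

Outer boundary:
Apply the shoelace (surveyor's) formula: 2A = Σ (x_i·y_{i+1} − x_{i+1}·y_i), indices taken mod 4.
Cross-terms: 13, -26, -34, 17  ⇒  Σ = -30
Area = |Σ|/2 = 15.
Hole:
V_1→V_2: (-2)(3) − (-1)(2) = -4
V_2→V_3: (-1)(4) − (1)(3) = -7
V_3→V_4: (1)(3) − (-2)(4) = 11
V_4→V_1: (-2)(2) − (-2)(3) = 2
Σ = 2
Area = |Σ|/2 = 1.
Net area = 15 − 1 = 14.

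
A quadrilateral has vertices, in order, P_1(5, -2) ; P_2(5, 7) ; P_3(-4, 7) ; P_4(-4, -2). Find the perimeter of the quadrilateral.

36

|P_1P_2| = √((0)² + (9)²) = √81 = 9
|P_2P_3| = √((-9)² + (0)²) = √81 = 9
|P_3P_4| = √((0)² + (-9)²) = √81 = 9
|P_4P_1| = √((9)² + (0)²) = √81 = 9
Perimeter = 9 + 9 + 9 + 9 = 36.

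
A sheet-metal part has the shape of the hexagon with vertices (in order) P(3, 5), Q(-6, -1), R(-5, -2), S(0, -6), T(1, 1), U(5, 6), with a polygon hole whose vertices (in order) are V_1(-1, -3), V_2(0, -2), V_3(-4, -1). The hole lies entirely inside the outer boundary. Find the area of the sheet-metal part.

36.5

Outer boundary:
Σ = (27) + (7) + (30) + (6) + (1) + (7) = 78
Area = |Σ|/2 = 39.
Hole:
V_1→V_2: (-1)(-2) − (0)(-3) = 2
V_2→V_3: (0)(-1) − (-4)(-2) = -8
V_3→V_1: (-4)(-3) − (-1)(-1) = 11
Σ = 5
Area = |Σ|/2 = 2.5.
Net area = 39 − 2.5 = 36.5.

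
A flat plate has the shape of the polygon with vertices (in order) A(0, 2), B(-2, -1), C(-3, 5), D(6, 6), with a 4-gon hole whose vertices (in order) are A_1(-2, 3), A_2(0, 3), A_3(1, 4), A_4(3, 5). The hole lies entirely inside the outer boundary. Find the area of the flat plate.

Outer boundary:
Apply the surveyor's formula: 2A = Σ (x_i·y_{i+1} − x_{i+1}·y_i), indices taken mod 4.
A→B: (0)(-1) − (-2)(2) = 4
B→C: (-2)(5) − (-3)(-1) = -13
C→D: (-3)(6) − (6)(5) = -48
D→A: (6)(2) − (0)(6) = 12
Σ = -45
Area = |Σ|/2 = 22.5.
Hole:
Σ = (-6) + (-3) + (-7) + (19) = 3
Area = |Σ|/2 = 1.5.
Net area = 22.5 − 1.5 = 21.

21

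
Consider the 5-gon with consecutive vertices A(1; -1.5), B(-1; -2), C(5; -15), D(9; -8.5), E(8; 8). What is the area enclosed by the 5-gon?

Apply the shoelace formula: 2A = Σ (x_i·y_{i+1} − x_{i+1}·y_i), indices taken mod 5.
Cross-terms: -3.5, 25, 92.5, 140, -20  ⇒  Σ = 234
Area = |Σ|/2 = 117.

117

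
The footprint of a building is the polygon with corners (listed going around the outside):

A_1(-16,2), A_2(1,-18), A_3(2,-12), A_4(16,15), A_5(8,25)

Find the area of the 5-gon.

Apply the shoelace (surveyor's) formula: 2A = Σ (x_i·y_{i+1} − x_{i+1}·y_i), indices taken mod 5.
A_1→A_2: (-16)(-18) − (1)(2) = 286
A_2→A_3: (1)(-12) − (2)(-18) = 24
A_3→A_4: (2)(15) − (16)(-12) = 222
A_4→A_5: (16)(25) − (8)(15) = 280
A_5→A_1: (8)(2) − (-16)(25) = 416
Σ = 1228
Area = |Σ|/2 = 614.

614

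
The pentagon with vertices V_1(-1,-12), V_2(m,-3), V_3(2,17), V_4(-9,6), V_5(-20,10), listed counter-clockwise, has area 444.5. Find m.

Write out the shoelace sum; only the two edges meeting at V_2 involve m:
2·Area = [((-1)·(-3) − m·(-12)) + (m·17 − 2·(-3))] + 445
       = 29·m + 454 = 889
⇒ m = 15.

15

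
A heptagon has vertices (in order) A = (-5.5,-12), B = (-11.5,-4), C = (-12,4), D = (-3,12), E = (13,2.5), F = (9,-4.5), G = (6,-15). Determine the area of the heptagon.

Σ = (-116) + (-94) + (-132) + (-163.5) + (-81) + (-108) + (-154.5) = -849
Area = |Σ|/2 = 424.5.

424.5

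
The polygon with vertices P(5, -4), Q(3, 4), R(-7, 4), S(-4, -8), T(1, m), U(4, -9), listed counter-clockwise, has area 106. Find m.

The doubled signed area Σ (x_i y_{i+1} − x_{i+1} y_i) is linear in m.
With m=0 it equals 172; the coefficient of m is -8 (from the two edges through T).
So -8·m + 172 = 2·106 = 212 ⇒ m = -5.

-5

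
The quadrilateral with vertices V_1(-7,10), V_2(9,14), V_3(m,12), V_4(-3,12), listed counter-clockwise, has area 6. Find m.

The doubled signed area Σ (x_i y_{i+1} − x_{i+1} y_i) is linear in m.
With m=0 it equals 10; the coefficient of m is -2 (from the two edges through V_3).
So -2·m + 10 = 2·6 = 12 ⇒ m = -1.

-1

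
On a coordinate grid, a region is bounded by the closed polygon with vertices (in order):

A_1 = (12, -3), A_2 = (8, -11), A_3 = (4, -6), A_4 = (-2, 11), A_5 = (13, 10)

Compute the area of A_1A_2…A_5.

Apply Gauss's area formula: 2A = Σ (x_i·y_{i+1} − x_{i+1}·y_i), indices taken mod 5.
A_1→A_2: (12)(-11) − (8)(-3) = -108
A_2→A_3: (8)(-6) − (4)(-11) = -4
A_3→A_4: (4)(11) − (-2)(-6) = 32
A_4→A_5: (-2)(10) − (13)(11) = -163
A_5→A_1: (13)(-3) − (12)(10) = -159
Σ = -402
Area = |Σ|/2 = 201.

201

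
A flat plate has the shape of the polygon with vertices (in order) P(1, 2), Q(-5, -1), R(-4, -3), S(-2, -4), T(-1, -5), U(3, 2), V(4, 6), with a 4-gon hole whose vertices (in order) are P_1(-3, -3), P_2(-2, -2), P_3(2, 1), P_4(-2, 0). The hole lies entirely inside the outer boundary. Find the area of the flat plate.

25.5

Outer boundary:
Apply the shoelace formula: 2A = Σ (x_i·y_{i+1} − x_{i+1}·y_i), indices taken mod 7.
Σ = (9) + (11) + (10) + (6) + (13) + (10) + (2) = 61
Area = |Σ|/2 = 30.5.
Hole:
P_1→P_2: (-3)(-2) − (-2)(-3) = 0
P_2→P_3: (-2)(1) − (2)(-2) = 2
P_3→P_4: (2)(0) − (-2)(1) = 2
P_4→P_1: (-2)(-3) − (-3)(0) = 6
Σ = 10
Area = |Σ|/2 = 5.
Net area = 30.5 − 5 = 25.5.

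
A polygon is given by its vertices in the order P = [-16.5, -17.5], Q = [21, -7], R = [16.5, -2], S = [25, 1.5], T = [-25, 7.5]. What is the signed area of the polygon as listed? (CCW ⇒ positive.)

708.75

Apply the shoelace (surveyor's) formula: 2A = Σ (x_i·y_{i+1} − x_{i+1}·y_i), indices taken mod 5.
Σ = (483) + (73.5) + (74.75) + (225) + (561.25) = 1417.5
Signed area = Σ/2 = 708.75 (positive ⇒ counter-clockwise traversal).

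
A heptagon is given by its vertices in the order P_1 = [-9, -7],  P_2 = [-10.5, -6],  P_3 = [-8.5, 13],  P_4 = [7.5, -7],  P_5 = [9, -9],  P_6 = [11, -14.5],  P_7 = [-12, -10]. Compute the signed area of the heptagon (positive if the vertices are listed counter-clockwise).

-285.5

Apply Gauss's area formula: 2A = Σ (x_i·y_{i+1} − x_{i+1}·y_i), indices taken mod 7.
P_1→P_2: (-9)(-6) − (-10.5)(-7) = -19.5
P_2→P_3: (-10.5)(13) − (-8.5)(-6) = -187.5
P_3→P_4: (-8.5)(-7) − (7.5)(13) = -38
P_4→P_5: (7.5)(-9) − (9)(-7) = -4.5
P_5→P_6: (9)(-14.5) − (11)(-9) = -31.5
P_6→P_7: (11)(-10) − (-12)(-14.5) = -284
P_7→P_1: (-12)(-7) − (-9)(-10) = -6
Σ = -571
Signed area = Σ/2 = -285.5 (negative ⇒ clockwise traversal).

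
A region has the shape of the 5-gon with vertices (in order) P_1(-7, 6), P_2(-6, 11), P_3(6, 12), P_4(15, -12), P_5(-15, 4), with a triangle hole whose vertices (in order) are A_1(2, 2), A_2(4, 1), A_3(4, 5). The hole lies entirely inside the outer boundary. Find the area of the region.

302.5

Outer boundary:
Apply Gauss's area formula: 2A = Σ (x_i·y_{i+1} − x_{i+1}·y_i), indices taken mod 5.
Σ = (-41) + (-138) + (-252) + (-120) + (-62) = -613
Area = |Σ|/2 = 306.5.
Hole:
Apply Gauss's area formula: 2A = Σ (x_i·y_{i+1} − x_{i+1}·y_i), indices taken mod 3.
Σ = (-6) + (16) + (-2) = 8
Area = |Σ|/2 = 4.
Net area = 306.5 − 4 = 302.5.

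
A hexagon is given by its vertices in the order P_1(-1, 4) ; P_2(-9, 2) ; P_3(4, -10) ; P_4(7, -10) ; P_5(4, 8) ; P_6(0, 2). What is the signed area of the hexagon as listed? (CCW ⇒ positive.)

126

Apply the surveyor's formula: 2A = Σ (x_i·y_{i+1} − x_{i+1}·y_i), indices taken mod 6.
P_1→P_2: (-1)(2) − (-9)(4) = 34
P_2→P_3: (-9)(-10) − (4)(2) = 82
P_3→P_4: (4)(-10) − (7)(-10) = 30
P_4→P_5: (7)(8) − (4)(-10) = 96
P_5→P_6: (4)(2) − (0)(8) = 8
P_6→P_1: (0)(4) − (-1)(2) = 2
Σ = 252
Signed area = Σ/2 = 126 (positive ⇒ counter-clockwise traversal).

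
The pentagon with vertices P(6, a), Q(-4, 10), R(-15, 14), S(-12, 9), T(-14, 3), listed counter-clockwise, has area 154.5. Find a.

-5

Write out the shoelace sum; only the two edges meeting at P involve a:
2·Area = [((-14)·a − 6·3) + (6·10 − (-4)·a)] + 217
       = -10·a + 259 = 309
⇒ a = -5.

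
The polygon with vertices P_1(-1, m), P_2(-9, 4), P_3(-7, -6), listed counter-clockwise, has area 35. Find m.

The doubled signed area Σ (x_i y_{i+1} − x_{i+1} y_i) is linear in m.
With m=0 it equals 72; the coefficient of m is 2 (from the two edges through P_1).
So 2·m + 72 = 2·35 = 70 ⇒ m = -1.

-1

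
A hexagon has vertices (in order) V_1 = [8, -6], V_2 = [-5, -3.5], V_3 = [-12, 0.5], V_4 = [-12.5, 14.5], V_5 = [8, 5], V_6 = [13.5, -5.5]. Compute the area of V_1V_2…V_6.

V_1→V_2: (8)(-3.5) − (-5)(-6) = -58
V_2→V_3: (-5)(0.5) − (-12)(-3.5) = -44.5
V_3→V_4: (-12)(14.5) − (-12.5)(0.5) = -167.75
V_4→V_5: (-12.5)(5) − (8)(14.5) = -178.5
V_5→V_6: (8)(-5.5) − (13.5)(5) = -111.5
V_6→V_1: (13.5)(-6) − (8)(-5.5) = -37
Σ = -597.25
Area = |Σ|/2 = 298.625.

298.625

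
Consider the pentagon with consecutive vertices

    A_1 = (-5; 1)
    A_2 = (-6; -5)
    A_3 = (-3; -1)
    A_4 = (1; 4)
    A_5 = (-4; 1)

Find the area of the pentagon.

14.5

Cross-terms: 31, -9, -11, 17, 1  ⇒  Σ = 29
Area = |Σ|/2 = 14.5.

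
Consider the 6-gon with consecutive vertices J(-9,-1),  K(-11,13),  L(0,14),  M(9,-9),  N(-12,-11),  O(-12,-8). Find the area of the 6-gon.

355.5

Apply the shoelace (surveyor's) formula: 2A = Σ (x_i·y_{i+1} − x_{i+1}·y_i), indices taken mod 6.
Cross-terms: -128, -154, -126, -207, -36, -60  ⇒  Σ = -711
Area = |Σ|/2 = 355.5.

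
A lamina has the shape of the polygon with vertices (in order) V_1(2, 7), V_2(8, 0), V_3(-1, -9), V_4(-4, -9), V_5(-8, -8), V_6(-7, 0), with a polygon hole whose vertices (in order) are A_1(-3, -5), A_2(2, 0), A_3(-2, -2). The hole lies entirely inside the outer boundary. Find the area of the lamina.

Outer boundary:
Σ = (-56) + (-72) + (-27) + (-40) + (-56) + (-49) = -300
Area = |Σ|/2 = 150.
Hole:
Apply the shoelace (surveyor's) formula: 2A = Σ (x_i·y_{i+1} − x_{i+1}·y_i), indices taken mod 3.
A_1→A_2: (-3)(0) − (2)(-5) = 10
A_2→A_3: (2)(-2) − (-2)(0) = -4
A_3→A_1: (-2)(-5) − (-3)(-2) = 4
Σ = 10
Area = |Σ|/2 = 5.
Net area = 150 − 5 = 145.

145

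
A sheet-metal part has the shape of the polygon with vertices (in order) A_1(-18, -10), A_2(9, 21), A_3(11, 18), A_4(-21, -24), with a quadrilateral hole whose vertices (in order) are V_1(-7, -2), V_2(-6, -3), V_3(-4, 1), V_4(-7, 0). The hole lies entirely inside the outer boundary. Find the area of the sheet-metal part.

Outer boundary:
Apply the surveyor's formula: 2A = Σ (x_i·y_{i+1} − x_{i+1}·y_i), indices taken mod 4.
Cross-terms: -288, -69, 114, -222  ⇒  Σ = -465
Area = |Σ|/2 = 232.5.
Hole:
Apply the shoelace (surveyor's) formula: 2A = Σ (x_i·y_{i+1} − x_{i+1}·y_i), indices taken mod 4.
Σ = (9) + (-18) + (7) + (14) = 12
Area = |Σ|/2 = 6.
Net area = 232.5 − 6 = 226.5.

226.5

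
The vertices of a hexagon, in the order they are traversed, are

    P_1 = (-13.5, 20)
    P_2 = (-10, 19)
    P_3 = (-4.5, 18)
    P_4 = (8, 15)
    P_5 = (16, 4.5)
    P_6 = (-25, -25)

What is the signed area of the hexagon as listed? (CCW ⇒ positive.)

Apply the shoelace (surveyor's) formula: 2A = Σ (x_i·y_{i+1} − x_{i+1}·y_i), indices taken mod 6.
P_1→P_2: (-13.5)(19) − (-10)(20) = -56.5
P_2→P_3: (-10)(18) − (-4.5)(19) = -94.5
P_3→P_4: (-4.5)(15) − (8)(18) = -211.5
P_4→P_5: (8)(4.5) − (16)(15) = -204
P_5→P_6: (16)(-25) − (-25)(4.5) = -287.5
P_6→P_1: (-25)(20) − (-13.5)(-25) = -837.5
Σ = -1691.5
Signed area = Σ/2 = -845.75 (negative ⇒ clockwise traversal).

-845.75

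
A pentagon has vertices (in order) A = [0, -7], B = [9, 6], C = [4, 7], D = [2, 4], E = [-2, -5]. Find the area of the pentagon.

Apply Gauss's area formula: 2A = Σ (x_i·y_{i+1} − x_{i+1}·y_i), indices taken mod 5.
Σ = (63) + (39) + (2) + (-2) + (14) = 116
Area = |Σ|/2 = 58.

58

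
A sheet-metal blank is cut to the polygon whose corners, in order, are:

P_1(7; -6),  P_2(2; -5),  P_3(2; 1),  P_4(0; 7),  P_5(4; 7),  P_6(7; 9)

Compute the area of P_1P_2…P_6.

Apply Gauss's area formula: 2A = Σ (x_i·y_{i+1} − x_{i+1}·y_i), indices taken mod 6.
Σ = (-23) + (12) + (14) + (-28) + (-13) + (-105) = -143
Area = |Σ|/2 = 71.5.

71.5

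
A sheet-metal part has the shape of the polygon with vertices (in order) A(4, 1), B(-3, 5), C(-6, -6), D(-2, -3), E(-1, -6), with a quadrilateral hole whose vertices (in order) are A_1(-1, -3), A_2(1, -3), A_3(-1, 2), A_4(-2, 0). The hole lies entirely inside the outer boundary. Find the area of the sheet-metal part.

Outer boundary:
Apply the shoelace formula: 2A = Σ (x_i·y_{i+1} − x_{i+1}·y_i), indices taken mod 5.
A→B: (4)(5) − (-3)(1) = 23
B→C: (-3)(-6) − (-6)(5) = 48
C→D: (-6)(-3) − (-2)(-6) = 6
D→E: (-2)(-6) − (-1)(-3) = 9
E→A: (-1)(1) − (4)(-6) = 23
Σ = 109
Area = |Σ|/2 = 54.5.
Hole:
Apply the surveyor's formula: 2A = Σ (x_i·y_{i+1} − x_{i+1}·y_i), indices taken mod 4.
Σ = (6) + (-1) + (4) + (6) = 15
Area = |Σ|/2 = 7.5.
Net area = 54.5 − 7.5 = 47.

47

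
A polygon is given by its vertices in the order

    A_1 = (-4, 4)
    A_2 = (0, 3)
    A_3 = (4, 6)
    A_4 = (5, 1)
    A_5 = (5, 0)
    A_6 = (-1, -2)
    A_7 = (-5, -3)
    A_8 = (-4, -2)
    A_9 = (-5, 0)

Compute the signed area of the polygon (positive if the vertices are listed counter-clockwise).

-52

Apply the surveyor's formula: 2A = Σ (x_i·y_{i+1} − x_{i+1}·y_i), indices taken mod 9.
Σ = (-12) + (-12) + (-26) + (-5) + (-10) + (-7) + (-2) + (-10) + (-20) = -104
Signed area = Σ/2 = -52 (negative ⇒ clockwise traversal).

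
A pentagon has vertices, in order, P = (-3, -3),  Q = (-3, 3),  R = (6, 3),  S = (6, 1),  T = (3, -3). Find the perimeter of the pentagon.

28

|PQ| = √((0)² + (6)²) = √36 = 6
|QR| = √((9)² + (0)²) = √81 = 9
|RS| = √((0)² + (-2)²) = √4 = 2
|ST| = √((-3)² + (-4)²) = √25 = 5
|TP| = √((-6)² + (0)²) = √36 = 6
Perimeter = 6 + 9 + 2 + 5 + 6 = 28.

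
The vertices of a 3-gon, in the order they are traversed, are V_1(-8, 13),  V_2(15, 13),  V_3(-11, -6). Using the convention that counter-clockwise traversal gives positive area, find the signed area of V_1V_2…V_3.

-218.5

Apply the shoelace formula: 2A = Σ (x_i·y_{i+1} − x_{i+1}·y_i), indices taken mod 3.
Cross-terms: -299, 53, -191  ⇒  Σ = -437
Signed area = Σ/2 = -218.5 (negative ⇒ clockwise traversal).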